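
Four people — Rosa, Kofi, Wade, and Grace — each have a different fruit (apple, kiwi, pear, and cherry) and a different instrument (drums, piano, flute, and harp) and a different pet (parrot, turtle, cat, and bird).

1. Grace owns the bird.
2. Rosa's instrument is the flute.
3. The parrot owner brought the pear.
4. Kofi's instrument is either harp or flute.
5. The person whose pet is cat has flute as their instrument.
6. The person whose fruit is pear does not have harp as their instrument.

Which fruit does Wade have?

pear

With clues 1–6, apple, cherry, and kiwi are impossible for Wade's fruit.
That leaves pear.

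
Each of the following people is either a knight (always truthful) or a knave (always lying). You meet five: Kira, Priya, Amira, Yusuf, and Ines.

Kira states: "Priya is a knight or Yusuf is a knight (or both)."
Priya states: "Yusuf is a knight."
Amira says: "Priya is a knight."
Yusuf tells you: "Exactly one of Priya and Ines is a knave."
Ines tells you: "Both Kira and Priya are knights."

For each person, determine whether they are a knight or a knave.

Kira: knave, Priya: knave, Amira: knave, Yusuf: knave, Ines: knave

Consider Kira. Suppose Kira is a knight.
Then no assignment of the remaining roles makes every statement match its speaker's type — contradiction.
So Kira is a knave.
With that fixed, Ines's statement is false, so Ines is a knave.
Consider Priya. Suppose Priya is a knight.
Then Kira's statement comes out true, contradicting Kira being a knave.
So Priya is a knave.
With that fixed, Amira's statement is false, so Amira is a knave.
With that fixed, Yusuf's statement is false, so Yusuf is a knave.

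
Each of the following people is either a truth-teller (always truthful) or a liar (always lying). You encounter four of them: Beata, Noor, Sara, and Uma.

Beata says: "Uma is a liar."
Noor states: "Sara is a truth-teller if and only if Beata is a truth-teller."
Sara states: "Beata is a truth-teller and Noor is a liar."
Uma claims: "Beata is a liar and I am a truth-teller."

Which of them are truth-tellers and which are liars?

Beata: liar, Noor: truth-teller, Sara: liar, Uma: truth-teller

Consider Beata. Suppose Beata is a truth-teller.
Then no assignment of the remaining roles makes every statement match its speaker's type — contradiction.
So Beata is a liar.
With that fixed, Sara's statement is false, so Sara is a liar.
With that fixed, Noor's statement is true, so Noor is a truth-teller.
Consider Uma. Suppose Uma is a liar.
Then Beata's statement comes out true, contradicting Beata being a liar.
So Uma is a truth-teller.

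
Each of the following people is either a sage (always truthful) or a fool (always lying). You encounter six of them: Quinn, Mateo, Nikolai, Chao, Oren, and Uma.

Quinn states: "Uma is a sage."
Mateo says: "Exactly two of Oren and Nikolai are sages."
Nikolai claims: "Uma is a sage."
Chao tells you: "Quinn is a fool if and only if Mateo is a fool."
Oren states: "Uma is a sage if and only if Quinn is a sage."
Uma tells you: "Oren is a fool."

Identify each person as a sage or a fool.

Consider Quinn. Suppose Quinn is a sage.
Then no assignment of the remaining roles makes every statement match its speaker's type — contradiction.
So Quinn is a fool.
Consider Mateo. Suppose Mateo is a sage.
Then no assignment of the remaining roles makes every statement match its speaker's type — contradiction.
So Mateo is a fool.
With that fixed, Chao's statement is true, so Chao is a sage.
Consider Nikolai. Suppose Nikolai is a sage.
Then no assignment of the remaining roles makes every statement match its speaker's type — contradiction.
So Nikolai is a fool.
Consider Oren. Suppose Oren is a fool.
Then no assignment of the remaining roles makes every statement match its speaker's type — contradiction.
So Oren is a sage.
With that fixed, Uma's statement is false, so Uma is a fool.

Quinn: fool, Mateo: fool, Nikolai: fool, Chao: sage, Oren: sage, Uma: fool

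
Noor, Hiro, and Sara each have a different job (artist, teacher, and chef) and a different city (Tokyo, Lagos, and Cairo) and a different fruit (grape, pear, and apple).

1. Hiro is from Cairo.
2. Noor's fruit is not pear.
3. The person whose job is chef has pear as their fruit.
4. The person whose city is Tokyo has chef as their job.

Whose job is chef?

With clues 1–3, Noor is impossible for the one with job chef.
With clues 1–4, Hiro is impossible for the one with job chef.
That leaves Sara.

Sara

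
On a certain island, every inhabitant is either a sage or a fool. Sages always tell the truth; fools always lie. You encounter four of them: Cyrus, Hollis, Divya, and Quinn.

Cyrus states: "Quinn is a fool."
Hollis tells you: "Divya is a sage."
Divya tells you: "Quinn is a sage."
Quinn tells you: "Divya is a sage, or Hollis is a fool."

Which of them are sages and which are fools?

Cyrus: fool, Hollis: sage, Divya: sage, Quinn: sage

Consider Cyrus. Suppose Cyrus is a sage.
Then no assignment of the remaining roles makes every statement match its speaker's type — contradiction.
So Cyrus is a fool.
Consider Hollis. Suppose Hollis is a fool.
Then no assignment of the remaining roles makes every statement match its speaker's type — contradiction.
So Hollis is a sage.
Consider Divya. Suppose Divya is a fool.
Then Hollis's statement comes out false, contradicting Hollis being a sage.
So Divya is a sage.
With that fixed, Quinn's statement is true, so Quinn is a sage.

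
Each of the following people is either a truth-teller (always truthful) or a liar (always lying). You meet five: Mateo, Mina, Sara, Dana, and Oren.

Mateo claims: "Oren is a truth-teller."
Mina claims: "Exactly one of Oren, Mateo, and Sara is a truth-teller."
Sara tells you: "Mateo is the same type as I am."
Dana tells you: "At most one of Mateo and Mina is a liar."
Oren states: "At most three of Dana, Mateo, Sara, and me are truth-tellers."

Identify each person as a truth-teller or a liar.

Mateo: truth-teller, Mina: liar, Sara: liar, Dana: truth-teller, Oren: truth-teller

Consider Mateo. Suppose Mateo is a liar.
Then whichever role Sara has, Sara's statement has the wrong truth value — contradiction.
So Mateo is a truth-teller.
With that fixed, Dana's statement is true, so Dana is a truth-teller.
Consider Mina. Suppose Mina is a truth-teller.
Then no assignment of the remaining roles makes every statement match its speaker's type — contradiction.
So Mina is a liar.
Consider Sara. Suppose Sara is a truth-teller.
Then whichever role Oren has, Oren's statement has the wrong truth value — contradiction.
So Sara is a liar.
With that fixed, Oren's statement is true, so Oren is a truth-teller.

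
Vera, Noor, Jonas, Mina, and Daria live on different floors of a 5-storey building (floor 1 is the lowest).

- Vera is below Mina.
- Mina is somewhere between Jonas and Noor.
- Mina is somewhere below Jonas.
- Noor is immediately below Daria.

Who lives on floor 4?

With clues 1–2, Vera is ruled out for floor 4.
With clues 1–3, Noor is ruled out for floor 4.
With clues 1–4, Daria and Jonas are ruled out for floor 4.
So floor 4 is Mina.

Mina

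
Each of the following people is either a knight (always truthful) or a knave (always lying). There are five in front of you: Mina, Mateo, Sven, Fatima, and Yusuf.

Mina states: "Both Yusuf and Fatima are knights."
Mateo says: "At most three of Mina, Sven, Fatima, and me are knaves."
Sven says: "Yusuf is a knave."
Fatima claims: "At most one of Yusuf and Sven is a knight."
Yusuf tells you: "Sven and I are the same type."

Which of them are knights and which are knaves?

Consider Mina. Suppose Mina is a knight.
Then no assignment of the remaining roles makes every statement match its speaker's type — contradiction.
So Mina is a knave.
Consider Mateo. Suppose Mateo is a knave.
Then no assignment of the remaining roles makes every statement match its speaker's type — contradiction.
So Mateo is a knight.
Consider Sven. Suppose Sven is a knave.
Then whichever role Yusuf has, Yusuf's statement has the wrong truth value — contradiction.
So Sven is a knight.
Consider Fatima. Suppose Fatima is a knave.
Then no assignment of the remaining roles makes every statement match its speaker's type — contradiction.
So Fatima is a knight.
Consider Yusuf. Suppose Yusuf is a knight.
Then Mina's statement comes out true, contradicting Mina being a knave.
So Yusuf is a knave.

Mina: knave, Mateo: knight, Sven: knight, Fatima: knight, Yusuf: knave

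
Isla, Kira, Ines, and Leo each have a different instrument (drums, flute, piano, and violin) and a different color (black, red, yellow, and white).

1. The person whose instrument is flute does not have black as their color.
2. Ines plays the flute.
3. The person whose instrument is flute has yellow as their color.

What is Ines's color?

yellow

With clues 1–2, black is impossible for Ines's color.
With clues 1–3, red and white are impossible for Ines's color.
That leaves yellow.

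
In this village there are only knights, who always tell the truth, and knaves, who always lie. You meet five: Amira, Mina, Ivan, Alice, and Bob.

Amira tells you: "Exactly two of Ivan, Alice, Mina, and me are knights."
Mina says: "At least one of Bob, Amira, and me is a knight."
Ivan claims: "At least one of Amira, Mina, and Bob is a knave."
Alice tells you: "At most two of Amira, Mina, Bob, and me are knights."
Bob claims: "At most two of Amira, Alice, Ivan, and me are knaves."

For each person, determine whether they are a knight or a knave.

Amira: knight, Mina: knight, Ivan: knave, Alice: knave, Bob: knight

Consider Amira. Suppose Amira is a knave.
Then no assignment of the remaining roles makes every statement match its speaker's type — contradiction.
So Amira is a knight.
With that fixed, Mina's statement is true, so Mina is a knight.
Consider Ivan. Suppose Ivan is a knight.
Then Amira's statement comes out false, contradicting Amira being a knight.
So Ivan is a knave.
Consider Alice. Suppose Alice is a knight.
Then Amira's statement comes out false, contradicting Amira being a knight.
So Alice is a knave.
Consider Bob. Suppose Bob is a knave.
Then Ivan's statement comes out true, contradicting Ivan being a knave.
So Bob is a knight.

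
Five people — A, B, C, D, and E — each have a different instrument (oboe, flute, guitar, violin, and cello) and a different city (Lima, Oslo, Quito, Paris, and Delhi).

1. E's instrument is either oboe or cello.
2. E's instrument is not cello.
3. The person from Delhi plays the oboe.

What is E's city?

With clues 1–3, Lima, Oslo, Paris, and Quito are impossible for E's city.
That leaves Delhi.

Delhi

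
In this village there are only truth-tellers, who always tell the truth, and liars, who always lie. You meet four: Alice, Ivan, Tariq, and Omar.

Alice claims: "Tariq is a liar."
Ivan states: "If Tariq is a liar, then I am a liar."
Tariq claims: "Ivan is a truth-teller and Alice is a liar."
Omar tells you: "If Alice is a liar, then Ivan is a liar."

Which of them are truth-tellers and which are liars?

Alice: liar, Ivan: truth-teller, Tariq: truth-teller, Omar: liar

Consider Alice. Suppose Alice is a truth-teller.
Then no assignment of the remaining roles makes every statement match its speaker's type — contradiction.
So Alice is a liar.
Consider Ivan. Suppose Ivan is a liar.
Then Ivan's own statement would have to be false, but it can't be — contradiction.
So Ivan is a truth-teller.
With that fixed, Tariq's statement is true, so Tariq is a truth-teller.
With that fixed, Omar's statement is false, so Omar is a liar.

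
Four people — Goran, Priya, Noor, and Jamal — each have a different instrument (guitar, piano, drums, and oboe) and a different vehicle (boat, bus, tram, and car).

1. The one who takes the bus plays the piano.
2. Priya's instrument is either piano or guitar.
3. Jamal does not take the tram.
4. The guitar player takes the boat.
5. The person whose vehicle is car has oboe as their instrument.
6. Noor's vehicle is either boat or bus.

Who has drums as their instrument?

With clues 1–2, Priya is impossible for the one with instrument drums.
With clues 1–5, Jamal is impossible for the one with instrument drums.
With clues 1–6, Noor is impossible for the one with instrument drums.
That leaves Goran.

Goran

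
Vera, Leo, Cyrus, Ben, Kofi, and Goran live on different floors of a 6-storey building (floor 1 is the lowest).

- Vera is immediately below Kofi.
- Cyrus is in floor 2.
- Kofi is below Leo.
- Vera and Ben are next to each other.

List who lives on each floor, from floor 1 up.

Goran, Cyrus, Ben, Vera, Kofi, Leo

From clue 1: Vera is in {1,2,3,4,5}.
From clues 1–2: Cyrus → floor 2.
From clues 1–3: Vera is in {3,4}.
From clues 1–4: Goran → floor 1, Ben → floor 3, Vera → floor 4, Kofi → floor 5, Leo → floor 6.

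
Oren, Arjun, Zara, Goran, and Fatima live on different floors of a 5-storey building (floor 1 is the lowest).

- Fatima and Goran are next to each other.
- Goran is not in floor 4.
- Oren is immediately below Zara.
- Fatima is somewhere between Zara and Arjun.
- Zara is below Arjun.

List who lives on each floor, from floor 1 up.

From clues 1–2: Goran is in {1,2,3,5}.
From clues 1–3: Arjun is in {1,3,5}.
From clues 1–4: Oren is in {1,4}.
From clues 1–5: Oren → floor 1, Zara → floor 2, Goran → floor 3, Fatima → floor 4, Arjun → floor 5.

Oren, Zara, Goran, Fatima, Arjun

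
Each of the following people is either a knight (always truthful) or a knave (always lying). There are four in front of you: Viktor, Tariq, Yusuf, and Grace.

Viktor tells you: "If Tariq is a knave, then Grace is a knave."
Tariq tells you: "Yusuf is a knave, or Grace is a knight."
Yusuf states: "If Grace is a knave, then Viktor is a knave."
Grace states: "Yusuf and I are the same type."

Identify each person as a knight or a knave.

Viktor: knight, Tariq: knight, Yusuf: knight, Grace: knight

Consider Viktor. Suppose Viktor is a knave.
Then no assignment of the remaining roles makes every statement match its speaker's type — contradiction.
So Viktor is a knight.
Consider Tariq. Suppose Tariq is a knave.
Then no assignment of the remaining roles makes every statement match its speaker's type — contradiction.
So Tariq is a knight.
Consider Yusuf. Suppose Yusuf is a knave.
Then whichever role Grace has, Grace's statement has the wrong truth value — contradiction.
So Yusuf is a knight.
Consider Grace. Suppose Grace is a knave.
Then Tariq's statement comes out false, contradicting Tariq being a knight.
So Grace is a knight.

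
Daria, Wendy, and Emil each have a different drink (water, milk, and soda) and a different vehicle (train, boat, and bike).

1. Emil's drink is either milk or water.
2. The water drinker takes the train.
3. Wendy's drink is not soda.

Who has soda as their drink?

Daria

Clue 1 rules out Emil for the one with drink soda.
With clues 1–3, Wendy is impossible for the one with drink soda.
That leaves Daria.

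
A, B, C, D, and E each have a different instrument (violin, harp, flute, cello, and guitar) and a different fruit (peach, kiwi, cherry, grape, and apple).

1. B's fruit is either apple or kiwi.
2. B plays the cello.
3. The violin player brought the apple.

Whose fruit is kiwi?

B

With clues 1–3, A, C, D, and E are impossible for the one with fruit kiwi.
That leaves B.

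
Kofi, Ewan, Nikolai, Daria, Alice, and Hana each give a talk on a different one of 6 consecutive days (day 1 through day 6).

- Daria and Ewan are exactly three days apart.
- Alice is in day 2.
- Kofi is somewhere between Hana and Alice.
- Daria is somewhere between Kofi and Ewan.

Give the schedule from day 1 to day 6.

Ewan, Alice, Nikolai, Daria, Kofi, Hana

From clues 1–2: Alice → day 2.
From clues 1–3: Hana is in {5,6}.
From clues 1–4: Ewan → day 1, Nikolai → day 3, Daria → day 4, Kofi → day 5, Hana → day 6.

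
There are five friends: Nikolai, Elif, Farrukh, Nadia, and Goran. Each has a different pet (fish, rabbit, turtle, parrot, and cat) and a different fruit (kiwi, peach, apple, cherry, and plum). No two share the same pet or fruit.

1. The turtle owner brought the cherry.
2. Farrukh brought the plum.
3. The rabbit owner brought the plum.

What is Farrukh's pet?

With clues 1–2, turtle is impossible for Farrukh's pet.
With clues 1–3, cat, fish, and parrot are impossible for Farrukh's pet.
That leaves rabbit.

rabbit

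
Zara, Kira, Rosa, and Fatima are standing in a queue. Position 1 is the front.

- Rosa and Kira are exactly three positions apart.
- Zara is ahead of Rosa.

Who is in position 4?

With clue 1, Fatima and Zara are ruled out for position 4.
With clues 1–2, Kira is ruled out for position 4.
So position 4 is Rosa.

Rosa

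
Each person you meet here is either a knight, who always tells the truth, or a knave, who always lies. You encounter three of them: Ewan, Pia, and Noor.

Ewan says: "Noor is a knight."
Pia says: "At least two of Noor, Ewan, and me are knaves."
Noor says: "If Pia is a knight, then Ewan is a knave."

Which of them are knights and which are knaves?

Ewan: knight, Pia: knave, Noor: knight

Consider Ewan. Suppose Ewan is a knave.
Then no assignment of the remaining roles makes every statement match its speaker's type — contradiction.
So Ewan is a knight.
Consider Pia. Suppose Pia is a knight.
Then Pia's own statement would have to be true, but it can't be — contradiction.
So Pia is a knave.
With that fixed, Noor's statement is true, so Noor is a knight.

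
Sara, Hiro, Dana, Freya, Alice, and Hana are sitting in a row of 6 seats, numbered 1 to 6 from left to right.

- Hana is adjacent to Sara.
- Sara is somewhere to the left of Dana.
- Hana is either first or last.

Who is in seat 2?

Sara

With clues 1–2, Dana is ruled out for seat 2.
With clues 1–3, Alice, Freya, Hana, and Hiro are ruled out for seat 2.
So seat 2 is Sara.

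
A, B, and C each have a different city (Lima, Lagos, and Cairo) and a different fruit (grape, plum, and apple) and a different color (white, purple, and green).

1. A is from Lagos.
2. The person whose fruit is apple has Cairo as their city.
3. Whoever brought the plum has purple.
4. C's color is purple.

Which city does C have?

Lima

Clue 1 rules out Lagos for C's city.
With clues 1–4, Cairo is impossible for C's city.
That leaves Lima.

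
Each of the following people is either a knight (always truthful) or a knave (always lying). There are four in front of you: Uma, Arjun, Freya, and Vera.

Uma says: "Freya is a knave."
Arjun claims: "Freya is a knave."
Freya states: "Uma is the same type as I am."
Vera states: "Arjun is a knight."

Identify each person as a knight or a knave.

Uma: knight, Arjun: knight, Freya: knave, Vera: knight

Consider Uma. Suppose Uma is a knave.
Then whichever role Freya has, Freya's statement has the wrong truth value — contradiction.
So Uma is a knight.
Consider Arjun. Suppose Arjun is a knave.
Then no assignment of the remaining roles makes every statement match its speaker's type — contradiction.
So Arjun is a knight.
With that fixed, Vera's statement is true, so Vera is a knight.
Consider Freya. Suppose Freya is a knight.
Then Uma's statement comes out false, contradicting Uma being a knight.
So Freya is a knave.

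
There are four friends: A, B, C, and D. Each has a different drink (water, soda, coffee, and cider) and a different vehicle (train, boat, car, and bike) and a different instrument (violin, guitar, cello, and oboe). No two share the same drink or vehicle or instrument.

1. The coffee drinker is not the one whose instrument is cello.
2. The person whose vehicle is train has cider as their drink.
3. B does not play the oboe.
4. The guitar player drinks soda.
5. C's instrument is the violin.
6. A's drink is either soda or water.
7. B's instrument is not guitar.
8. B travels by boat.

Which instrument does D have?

With clues 1–5, violin is impossible for D's instrument.
With clues 1–7, cello is impossible for D's instrument.
With clues 1–8, guitar is impossible for D's instrument.
That leaves oboe.

oboe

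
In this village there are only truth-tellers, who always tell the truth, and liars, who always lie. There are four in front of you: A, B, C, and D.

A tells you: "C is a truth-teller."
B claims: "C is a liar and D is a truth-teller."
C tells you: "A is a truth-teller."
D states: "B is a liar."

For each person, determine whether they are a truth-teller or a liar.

A: truth-teller, B: liar, C: truth-teller, D: truth-teller

Consider A. Suppose A is a liar.
Then no assignment of the remaining roles makes every statement match its speaker's type — contradiction.
So A is a truth-teller.
With that fixed, C's statement is true, so C is a truth-teller.
With that fixed, B's statement is false, so B is a liar.
With that fixed, D's statement is true, so D is a truth-teller.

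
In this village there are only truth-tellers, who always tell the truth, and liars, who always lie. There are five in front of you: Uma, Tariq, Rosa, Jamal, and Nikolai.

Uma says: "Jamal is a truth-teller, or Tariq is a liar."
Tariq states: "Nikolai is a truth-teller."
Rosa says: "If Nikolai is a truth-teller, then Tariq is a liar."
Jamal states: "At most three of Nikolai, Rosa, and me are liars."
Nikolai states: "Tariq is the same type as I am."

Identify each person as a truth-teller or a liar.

Uma: truth-teller, Tariq: truth-teller, Rosa: liar, Jamal: truth-teller, Nikolai: truth-teller

Regardless of anyone's role, Jamal's statement is true, so Jamal is a truth-teller.
With that fixed, Uma's statement is true, so Uma is a truth-teller.
Consider Tariq. Suppose Tariq is a liar.
Then whichever role Nikolai has, Nikolai's statement has the wrong truth value — contradiction.
So Tariq is a truth-teller.
Consider Rosa. Suppose Rosa is a truth-teller.
Then no assignment of the remaining roles makes every statement match its speaker's type — contradiction.
So Rosa is a liar.
Consider Nikolai. Suppose Nikolai is a liar.
Then Tariq's statement comes out false, contradicting Tariq being a truth-teller.
So Nikolai is a truth-teller.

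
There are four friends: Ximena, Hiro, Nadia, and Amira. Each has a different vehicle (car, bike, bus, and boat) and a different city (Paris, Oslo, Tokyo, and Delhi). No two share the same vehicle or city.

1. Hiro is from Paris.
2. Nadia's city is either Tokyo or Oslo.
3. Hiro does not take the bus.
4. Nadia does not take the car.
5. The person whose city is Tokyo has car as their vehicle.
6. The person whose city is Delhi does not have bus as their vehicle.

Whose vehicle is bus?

Nadia

With clues 1–3, Hiro is impossible for the one with vehicle bus.
With clues 1–6, Amira and Ximena are impossible for the one with vehicle bus.
That leaves Nadia.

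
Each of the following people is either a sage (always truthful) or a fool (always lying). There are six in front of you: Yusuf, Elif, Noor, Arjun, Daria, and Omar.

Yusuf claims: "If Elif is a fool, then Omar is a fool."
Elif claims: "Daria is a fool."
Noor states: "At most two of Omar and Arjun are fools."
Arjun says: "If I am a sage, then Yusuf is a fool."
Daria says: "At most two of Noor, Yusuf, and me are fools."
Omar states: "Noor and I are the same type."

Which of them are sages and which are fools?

Yusuf: fool, Elif: fool, Noor: sage, Arjun: sage, Daria: sage, Omar: sage

Regardless of anyone's role, Noor's statement is true, so Noor is a sage.
With that fixed, Daria's statement is true, so Daria is a sage.
With that fixed, Elif's statement is false, so Elif is a fool.
Consider Yusuf. Suppose Yusuf is a sage.
Then whichever role Arjun has, Arjun's statement has the wrong truth value — contradiction.
So Yusuf is a fool.
With that fixed, Arjun's statement is true, so Arjun is a sage.
Consider Omar. Suppose Omar is a fool.
Then Yusuf's statement comes out true, contradicting Yusuf being a fool.
So Omar is a sage.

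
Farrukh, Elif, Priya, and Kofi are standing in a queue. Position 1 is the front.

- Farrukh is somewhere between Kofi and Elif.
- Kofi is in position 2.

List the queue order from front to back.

Priya, Kofi, Farrukh, Elif

From clue 1: Farrukh is in {2,3}.
From clues 1–2: Priya → position 1, Kofi → position 2, Farrukh → position 3, Elif → position 4.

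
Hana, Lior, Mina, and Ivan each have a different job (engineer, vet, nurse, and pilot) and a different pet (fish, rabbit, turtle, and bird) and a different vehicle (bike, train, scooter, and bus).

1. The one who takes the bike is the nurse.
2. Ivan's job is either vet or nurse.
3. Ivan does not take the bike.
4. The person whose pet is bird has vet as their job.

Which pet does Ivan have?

With clues 1–4, fish, rabbit, and turtle are impossible for Ivan's pet.
That leaves bird.

bird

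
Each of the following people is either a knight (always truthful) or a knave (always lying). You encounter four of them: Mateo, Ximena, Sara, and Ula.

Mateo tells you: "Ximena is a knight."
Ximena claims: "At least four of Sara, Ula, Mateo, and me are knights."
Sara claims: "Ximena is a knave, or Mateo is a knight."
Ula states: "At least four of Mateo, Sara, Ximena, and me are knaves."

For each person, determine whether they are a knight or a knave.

Mateo: knave, Ximena: knave, Sara: knight, Ula: knave

Consider Mateo. Suppose Mateo is a knight.
Then no assignment of the remaining roles makes every statement match its speaker's type — contradiction.
So Mateo is a knave.
With that fixed, Ximena's statement is false, so Ximena is a knave.
With that fixed, Sara's statement is true, so Sara is a knight.
With that fixed, Ula's statement is false, so Ula is a knave.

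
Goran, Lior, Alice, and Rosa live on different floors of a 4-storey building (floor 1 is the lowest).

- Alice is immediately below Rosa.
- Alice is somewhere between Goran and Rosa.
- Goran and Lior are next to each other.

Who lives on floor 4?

Rosa

With clue 1, Alice is ruled out for floor 4.
With clues 1–2, Goran is ruled out for floor 4.
With clues 1–3, Lior is ruled out for floor 4.
So floor 4 is Rosa.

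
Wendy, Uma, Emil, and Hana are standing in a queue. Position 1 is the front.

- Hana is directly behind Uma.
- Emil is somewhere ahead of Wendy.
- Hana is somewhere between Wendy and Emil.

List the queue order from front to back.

Emil, Uma, Hana, Wendy

From clue 1: Uma is in {1,2,3}.
From clues 1–2: Wendy is in {2,4}.
From clues 1–3: Emil → position 1, Uma → position 2, Hana → position 3, Wendy → position 4.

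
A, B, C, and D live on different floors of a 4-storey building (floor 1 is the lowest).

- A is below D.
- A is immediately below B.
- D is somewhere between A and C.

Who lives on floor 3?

With clues 1–2, A is ruled out for floor 3.
With clues 1–3, B and C are ruled out for floor 3.
So floor 3 is D.

D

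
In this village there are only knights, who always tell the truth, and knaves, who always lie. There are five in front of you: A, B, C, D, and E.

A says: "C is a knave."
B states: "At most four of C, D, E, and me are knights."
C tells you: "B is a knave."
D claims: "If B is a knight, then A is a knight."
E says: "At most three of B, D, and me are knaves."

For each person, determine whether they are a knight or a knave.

A: knight, B: knight, C: knave, D: knight, E: knight

Regardless of anyone's role, B's statement is true, so B is a knight.
With that fixed, C's statement is false, so C is a knave.
With that fixed, E's statement is true, so E is a knight.
With that fixed, A's statement is true, so A is a knight.
With that fixed, D's statement is true, so D is a knight.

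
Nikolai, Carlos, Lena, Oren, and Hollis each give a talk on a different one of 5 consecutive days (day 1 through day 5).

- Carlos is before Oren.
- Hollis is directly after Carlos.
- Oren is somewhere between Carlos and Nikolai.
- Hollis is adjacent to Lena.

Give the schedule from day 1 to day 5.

Carlos, Hollis, Lena, Oren, Nikolai

From clue 1: Carlos is in {1,2,3,4}.
From clues 1–2: Carlos is in {1,2,3}.
From clues 1–3: Nikolai is in {4,5}.
From clues 1–4: Carlos → day 1, Hollis → day 2, Lena → day 3, Oren → day 4, Nikolai → day 5.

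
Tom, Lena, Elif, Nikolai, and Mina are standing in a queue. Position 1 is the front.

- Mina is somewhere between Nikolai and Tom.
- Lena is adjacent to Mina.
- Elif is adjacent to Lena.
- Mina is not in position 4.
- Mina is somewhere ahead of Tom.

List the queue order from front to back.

Nikolai, Mina, Lena, Elif, Tom

From clue 1: Mina is in {2,3,4}.
From clues 1–2: Lena is in {2,3,4}.
From clues 1–3: Lena → position 3.
From clues 1–4: Mina → position 2, Elif → position 4.
From clues 1–5: Nikolai → position 1, Tom → position 5.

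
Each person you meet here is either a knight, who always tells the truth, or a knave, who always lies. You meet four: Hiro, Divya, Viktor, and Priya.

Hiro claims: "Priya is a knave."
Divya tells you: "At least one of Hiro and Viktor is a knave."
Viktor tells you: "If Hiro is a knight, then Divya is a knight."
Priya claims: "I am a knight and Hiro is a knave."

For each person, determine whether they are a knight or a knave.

Consider Hiro. Suppose Hiro is a knight.
Then no assignment of the remaining roles makes every statement match its speaker's type — contradiction.
So Hiro is a knave.
With that fixed, Divya's statement is true, so Divya is a knight.
With that fixed, Viktor's statement is true, so Viktor is a knight.
Consider Priya. Suppose Priya is a knave.
Then Hiro's statement comes out true, contradicting Hiro being a knave.
So Priya is a knight.

Hiro: knave, Divya: knight, Viktor: knight, Priya: knight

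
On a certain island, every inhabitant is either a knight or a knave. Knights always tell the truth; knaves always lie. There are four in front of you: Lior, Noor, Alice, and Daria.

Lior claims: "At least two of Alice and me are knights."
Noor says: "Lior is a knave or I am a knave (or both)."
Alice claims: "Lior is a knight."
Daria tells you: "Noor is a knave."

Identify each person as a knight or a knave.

Lior: knave, Noor: knight, Alice: knave, Daria: knave

Consider Lior. Suppose Lior is a knight.
Then whichever role Noor has, Noor's statement has the wrong truth value — contradiction.
So Lior is a knave.
With that fixed, Noor's statement is true, so Noor is a knight.
With that fixed, Alice's statement is false, so Alice is a knave.
With that fixed, Daria's statement is false, so Daria is a knave.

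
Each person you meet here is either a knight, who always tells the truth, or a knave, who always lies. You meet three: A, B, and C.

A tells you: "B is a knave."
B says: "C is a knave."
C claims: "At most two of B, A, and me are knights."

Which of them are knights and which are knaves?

A: knight, B: knave, C: knight

Consider A. Suppose A is a knave.
Then no assignment of the remaining roles makes every statement match its speaker's type — contradiction.
So A is a knight.
Consider B. Suppose B is a knight.
Then A's statement comes out false, contradicting A being a knight.
So B is a knave.
With that fixed, C's statement is true, so C is a knight.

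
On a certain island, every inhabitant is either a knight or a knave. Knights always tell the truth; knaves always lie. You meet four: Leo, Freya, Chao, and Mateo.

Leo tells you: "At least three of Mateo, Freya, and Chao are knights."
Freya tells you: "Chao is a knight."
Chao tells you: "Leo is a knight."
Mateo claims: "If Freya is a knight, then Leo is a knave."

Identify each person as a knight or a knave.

Leo: knave, Freya: knave, Chao: knave, Mateo: knight

Consider Leo. Suppose Leo is a knight.
Then no assignment of the remaining roles makes every statement match its speaker's type — contradiction.
So Leo is a knave.
With that fixed, Chao's statement is false, so Chao is a knave.
With that fixed, Mateo's statement is true, so Mateo is a knight.
With that fixed, Freya's statement is false, so Freya is a knave.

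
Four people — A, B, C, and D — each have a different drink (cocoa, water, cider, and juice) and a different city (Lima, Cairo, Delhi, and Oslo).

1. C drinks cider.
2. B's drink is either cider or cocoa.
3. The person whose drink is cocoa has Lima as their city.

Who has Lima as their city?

With clues 1–3, A, C, and D are impossible for the one with city Lima.
That leaves B.

B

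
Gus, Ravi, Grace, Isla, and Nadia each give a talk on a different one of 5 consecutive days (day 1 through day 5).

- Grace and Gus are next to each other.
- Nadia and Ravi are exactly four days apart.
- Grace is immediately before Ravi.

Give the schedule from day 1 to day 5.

From clues 1–2: Ravi is in {1,5}.
From clues 1–3: Nadia → day 1, Isla → day 2, Gus → day 3, Grace → day 4, Ravi → day 5.

Nadia, Isla, Gus, Grace, Ravi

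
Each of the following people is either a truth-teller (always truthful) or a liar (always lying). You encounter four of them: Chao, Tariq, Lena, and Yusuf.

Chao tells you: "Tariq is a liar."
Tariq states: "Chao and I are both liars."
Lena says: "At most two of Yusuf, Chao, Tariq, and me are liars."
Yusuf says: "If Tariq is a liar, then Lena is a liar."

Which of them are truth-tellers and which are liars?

Consider Chao. Suppose Chao is a liar.
Then whichever role Tariq has, Tariq's statement has the wrong truth value — contradiction.
So Chao is a truth-teller.
With that fixed, Tariq's statement is false, so Tariq is a liar.
Consider Lena. Suppose Lena is a liar.
Then no assignment of the remaining roles makes every statement match its speaker's type — contradiction.
So Lena is a truth-teller.
With that fixed, Yusuf's statement is false, so Yusuf is a liar.

Chao: truth-teller, Tariq: liar, Lena: truth-teller, Yusuf: liar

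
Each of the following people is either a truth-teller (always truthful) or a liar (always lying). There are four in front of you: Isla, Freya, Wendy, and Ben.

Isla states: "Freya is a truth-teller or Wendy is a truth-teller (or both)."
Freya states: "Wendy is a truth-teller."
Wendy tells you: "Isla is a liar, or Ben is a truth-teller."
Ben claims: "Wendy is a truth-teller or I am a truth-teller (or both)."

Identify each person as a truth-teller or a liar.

Isla: truth-teller, Freya: truth-teller, Wendy: truth-teller, Ben: truth-teller

Consider Isla. Suppose Isla is a liar.
Then no assignment of the remaining roles makes every statement match its speaker's type — contradiction.
So Isla is a truth-teller.
Consider Freya. Suppose Freya is a liar.
Then no assignment of the remaining roles makes every statement match its speaker's type — contradiction.
So Freya is a truth-teller.
Consider Wendy. Suppose Wendy is a liar.
Then Freya's statement comes out false, contradicting Freya being a truth-teller.
So Wendy is a truth-teller.
With that fixed, Ben's statement is true, so Ben is a truth-teller.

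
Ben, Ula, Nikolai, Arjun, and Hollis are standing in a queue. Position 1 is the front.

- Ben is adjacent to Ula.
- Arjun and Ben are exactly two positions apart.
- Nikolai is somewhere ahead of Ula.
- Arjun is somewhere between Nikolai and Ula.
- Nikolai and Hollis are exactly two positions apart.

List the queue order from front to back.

Nikolai, Arjun, Hollis, Ben, Ula

From clues 1–3: Nikolai is in {1,2,3}.
From clues 1–4: Ben is in {4,5}.
From clues 1–5: Nikolai → position 1, Arjun → position 2, Hollis → position 3, Ben → position 4, Ula → position 5.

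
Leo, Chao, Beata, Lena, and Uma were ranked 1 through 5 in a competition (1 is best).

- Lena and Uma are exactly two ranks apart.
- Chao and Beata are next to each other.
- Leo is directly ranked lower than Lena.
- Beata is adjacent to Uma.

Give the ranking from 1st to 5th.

Lena, Leo, Uma, Beata, Chao

From clues 1–2: Leo is in {2,4}.
From clues 1–4: Lena → rank 1, Leo → rank 2, Uma → rank 3, Beata → rank 4, Chao → rank 5.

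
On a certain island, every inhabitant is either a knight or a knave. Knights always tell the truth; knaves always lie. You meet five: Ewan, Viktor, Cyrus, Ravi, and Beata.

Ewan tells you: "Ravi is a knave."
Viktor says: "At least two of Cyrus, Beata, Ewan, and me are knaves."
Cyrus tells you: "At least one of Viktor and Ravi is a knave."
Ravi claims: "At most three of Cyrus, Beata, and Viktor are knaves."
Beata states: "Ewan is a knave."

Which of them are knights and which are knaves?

Regardless of anyone's role, Ravi's statement is true, so Ravi is a knight.
With that fixed, Ewan's statement is false, so Ewan is a knave.
With that fixed, Beata's statement is true, so Beata is a knight.
Consider Viktor. Suppose Viktor is a knave.
Then Viktor's own statement would have to be false, but it can't be — contradiction.
So Viktor is a knight.
With that fixed, Cyrus's statement is false, so Cyrus is a knave.

Ewan: knave, Viktor: knight, Cyrus: knave, Ravi: knight, Beata: knight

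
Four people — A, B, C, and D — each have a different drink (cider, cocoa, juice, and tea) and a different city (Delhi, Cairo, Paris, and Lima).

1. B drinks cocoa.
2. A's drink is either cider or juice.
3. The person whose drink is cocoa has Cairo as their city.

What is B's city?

With clues 1–3, Delhi, Lima, and Paris are impossible for B's city.
That leaves Cairo.

Cairo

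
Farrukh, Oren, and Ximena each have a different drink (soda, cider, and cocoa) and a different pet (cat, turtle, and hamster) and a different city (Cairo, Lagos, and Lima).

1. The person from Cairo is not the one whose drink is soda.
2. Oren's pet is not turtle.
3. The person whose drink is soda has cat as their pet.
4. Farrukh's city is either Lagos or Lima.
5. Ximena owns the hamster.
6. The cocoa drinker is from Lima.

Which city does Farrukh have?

Lima

With clues 1–4, Cairo is impossible for Farrukh's city.
With clues 1–6, Lagos is impossible for Farrukh's city.
That leaves Lima.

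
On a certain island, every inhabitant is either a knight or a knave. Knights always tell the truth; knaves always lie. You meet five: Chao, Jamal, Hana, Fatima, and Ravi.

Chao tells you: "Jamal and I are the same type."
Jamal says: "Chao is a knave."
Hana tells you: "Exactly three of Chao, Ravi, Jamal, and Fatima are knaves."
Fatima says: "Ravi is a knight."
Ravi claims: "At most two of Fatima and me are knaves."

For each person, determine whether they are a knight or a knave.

Chao: knave, Jamal: knight, Hana: knave, Fatima: knight, Ravi: knight

Regardless of anyone's role, Ravi's statement is true, so Ravi is a knight.
With that fixed, Fatima's statement is true, so Fatima is a knight.
With that fixed, Hana's statement is false, so Hana is a knave.
Consider Chao. Suppose Chao is a knight.
Then no assignment of the remaining roles makes every statement match its speaker's type — contradiction.
So Chao is a knave.
With that fixed, Jamal's statement is true, so Jamal is a knight.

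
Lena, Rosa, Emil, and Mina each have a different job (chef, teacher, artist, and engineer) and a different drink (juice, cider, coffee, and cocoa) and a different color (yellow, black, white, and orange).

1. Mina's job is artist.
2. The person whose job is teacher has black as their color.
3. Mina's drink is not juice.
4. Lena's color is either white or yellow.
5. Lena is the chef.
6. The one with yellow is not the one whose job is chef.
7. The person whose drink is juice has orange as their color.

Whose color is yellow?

With clues 1–6, Lena is impossible for the one with color yellow.
With clues 1–7, Emil and Rosa are impossible for the one with color yellow.
That leaves Mina.

Mina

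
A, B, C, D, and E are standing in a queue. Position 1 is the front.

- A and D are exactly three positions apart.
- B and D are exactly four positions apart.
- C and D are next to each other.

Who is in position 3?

E

With clue 1, A and D are ruled out for position 3.
With clues 1–2, B is ruled out for position 3.
With clues 1–3, C is ruled out for position 3.
So position 3 is E.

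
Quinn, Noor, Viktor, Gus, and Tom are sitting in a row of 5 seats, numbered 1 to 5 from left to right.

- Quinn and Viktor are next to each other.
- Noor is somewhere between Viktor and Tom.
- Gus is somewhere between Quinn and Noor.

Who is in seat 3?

Gus

With clues 1–2, Tom is ruled out for seat 3.
With clues 1–3, Noor, Quinn, and Viktor are ruled out for seat 3.
So seat 3 is Gus.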